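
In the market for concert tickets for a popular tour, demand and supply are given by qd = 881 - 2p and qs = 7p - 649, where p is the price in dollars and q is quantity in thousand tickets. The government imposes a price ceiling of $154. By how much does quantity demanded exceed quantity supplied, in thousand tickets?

In a free market, 881 - 2p = 7p - 649 gives the equilibrium p* = 170, q* = 541.
Since 154 < 170, the ceiling is binding.
At p = 154: qd = 881 - 2·154 = 573 and qs = 7·154 - 649 = 429.
Shortage = qd - qs = 573 - 429 = 144.

144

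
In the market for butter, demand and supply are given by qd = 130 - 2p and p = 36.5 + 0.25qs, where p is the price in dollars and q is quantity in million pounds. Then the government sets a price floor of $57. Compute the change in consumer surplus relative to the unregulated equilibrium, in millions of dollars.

Rearranging supply gives qs = 4p - 146. In a free market, 130 - 2p = 4p - 146 gives the equilibrium p* = 46, q* = 38.
Because the floor (57) lies above the market-clearing price, it is binding.
At p = 57: qd = 130 - 2·57 = 16 and qs = 4·57 - 146 = 82.
Consumer surplus without the control is ½ · (65 - 46) · 38 = 361.
With the floor, consumers buy 16 units at 57, so CS = ½ · (65 - 57) · 16 = 64.
Change in consumer surplus = 64 - 361 = -297.

-297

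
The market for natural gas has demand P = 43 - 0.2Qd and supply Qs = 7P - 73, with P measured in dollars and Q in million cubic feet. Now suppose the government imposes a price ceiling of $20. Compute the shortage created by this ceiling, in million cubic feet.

48

Rearranging demand gives Qd = 215 - 5P. In a free market, 215 - 5P = 7P - 73 gives the equilibrium P* = 24, Q* = 95.
The ceiling of 20 is below the equilibrium price 24, so it binds.
At P = 20: Qd = 215 - 5·20 = 115 and Qs = 7·20 - 73 = 67.
Shortage = Qd - Qs = 115 - 67 = 48.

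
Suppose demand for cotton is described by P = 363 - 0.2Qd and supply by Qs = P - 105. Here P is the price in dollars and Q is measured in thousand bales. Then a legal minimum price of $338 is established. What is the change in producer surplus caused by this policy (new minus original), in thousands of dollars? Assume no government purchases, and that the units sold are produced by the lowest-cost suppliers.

Rearranging demand gives Qd = 1815 - 5P. Setting quantity demanded equal to quantity supplied, 1815 - 5P = P - 105, gives P* = 320 and Q* = 215.
The floor of 338 is above the equilibrium price 320, so it binds.
At P = 338: Qd = 1815 - 5·338 = 125 and Qs = 338 - 105 = 233.
Producer surplus without the control is ½ · (320 - 105) · 215 = 23112.5.
With the floor, 125 units are sold at 338. The supply price at Q = 125 is 230, so PS = ½ · [(338 - 105) + (338 - 230)] · 125 = 21312.5.
Change in producer surplus = 21312.5 - 23112.5 = -1800.

-1800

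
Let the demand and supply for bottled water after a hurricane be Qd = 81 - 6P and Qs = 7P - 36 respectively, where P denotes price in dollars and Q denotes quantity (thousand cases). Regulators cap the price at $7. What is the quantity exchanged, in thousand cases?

13

Equilibrium: 81 - 6P = 7P - 36, so 117 = 13P and P* = 9, Q* = 27.
Since 7 < 9, the ceiling is binding.
At P = 7: Qd = 81 - 6·7 = 39 and Qs = 7·7 - 36 = 13.
The quantity actually transacted is the short side, supply: 13.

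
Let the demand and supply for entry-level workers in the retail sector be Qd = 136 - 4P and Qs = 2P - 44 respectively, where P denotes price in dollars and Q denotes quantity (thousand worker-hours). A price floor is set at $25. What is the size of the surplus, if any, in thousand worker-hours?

Equilibrium: 136 - 4P = 2P - 44, so 180 = 6P and P* = 30, Q* = 16.
The floor of 25 is below the equilibrium price 30, so it is not binding; the market clears at P* = 30, Q* = 16.
Since the control does not bind, there is no surplus.

0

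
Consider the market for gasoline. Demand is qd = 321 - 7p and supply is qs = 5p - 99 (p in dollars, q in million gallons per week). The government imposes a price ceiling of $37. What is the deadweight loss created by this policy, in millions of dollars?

0

Equilibrium: 321 - 7p = 5p - 99, so 420 = 12p and p* = 35, q* = 76.
Since 37 is above p* = 35, the ceiling does not bind and the free-market outcome prevails.
Since the control does not bind, no trades are prevented and deadweight loss is zero.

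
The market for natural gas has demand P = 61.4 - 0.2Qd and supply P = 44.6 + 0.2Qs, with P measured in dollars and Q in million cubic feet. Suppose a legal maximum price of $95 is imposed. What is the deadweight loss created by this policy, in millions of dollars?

Rearranging demand gives Qd = 307 - 5P; rearranging supply gives Qs = 5P - 223. Without the control the market clears where 307 - 5P = 5P - 223, i.e. P* = 53 and Q* = 42.
Since 95 is above P* = 53, the ceiling does not bind and the free-market outcome prevails.
Since the control does not bind, no trades are prevented and deadweight loss is zero.

0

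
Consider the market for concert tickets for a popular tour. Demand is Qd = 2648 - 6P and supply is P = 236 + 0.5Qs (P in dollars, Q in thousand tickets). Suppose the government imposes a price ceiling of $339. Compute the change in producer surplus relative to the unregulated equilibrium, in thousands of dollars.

-13107

Rearranging supply gives Qs = 2P - 472. Setting quantity demanded equal to quantity supplied, 2648 - 6P = 2P - 472, gives P* = 390 and Q* = 308.
Because the ceiling (339) lies below the market-clearing price, it is binding.
At P = 339: Qd = 2648 - 6·339 = 614 and Qs = 2·339 - 472 = 206.
Producer surplus without the control is ½ · (390 - 236) · 308 = 23716.
With the ceiling, producers sell 206 units at 339, so PS = ½ · (339 - 236) · 206 = 10609.
Change in producer surplus = 10609 - 23716 = -13107.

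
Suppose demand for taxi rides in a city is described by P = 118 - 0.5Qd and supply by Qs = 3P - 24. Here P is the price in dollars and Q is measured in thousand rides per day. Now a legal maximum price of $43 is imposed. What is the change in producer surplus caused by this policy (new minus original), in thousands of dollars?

-1066.5

Rearranging demand gives Qd = 236 - 2P. In a free market, 236 - 2P = 3P - 24 gives the equilibrium P* = 52, Q* = 132.
The ceiling of 43 is below the equilibrium price 52, so it binds.
At P = 43: Qd = 236 - 2·43 = 150 and Qs = 3·43 - 24 = 105.
Producer surplus without the control is ½ · (52 - 8) · 132 = 2904.
With the ceiling, producers sell 105 units at 43, so PS = ½ · (43 - 8) · 105 = 1837.5.
Change in producer surplus = 1837.5 - 2904 = -1066.5.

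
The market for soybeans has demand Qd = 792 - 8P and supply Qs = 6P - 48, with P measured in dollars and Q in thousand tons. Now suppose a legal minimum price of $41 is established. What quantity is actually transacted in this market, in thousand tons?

Without the control the market clears where 792 - 8P = 6P - 48, i.e. P* = 60 and Q* = 312.
The floor of 41 is below the equilibrium price 60, so it is not binding; the market clears at P* = 60, Q* = 312.

312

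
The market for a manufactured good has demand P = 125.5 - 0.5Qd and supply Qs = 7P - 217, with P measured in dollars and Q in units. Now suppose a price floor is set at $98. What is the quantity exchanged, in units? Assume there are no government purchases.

55

Rearranging demand gives Qd = 251 - 2P. Equilibrium: 251 - 2P = 7P - 217, so 468 = 9P and P* = 52, Q* = 147.
Because the floor (98) lies above the market-clearing price, it is binding.
At P = 98: Qd = 251 - 2·98 = 55 and Qs = 7·98 - 217 = 469.
The quantity actually transacted is the short side, demand: 55.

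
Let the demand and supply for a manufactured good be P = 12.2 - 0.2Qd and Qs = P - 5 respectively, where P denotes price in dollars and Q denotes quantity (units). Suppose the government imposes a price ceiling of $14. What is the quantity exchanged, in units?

6

Rearranging demand gives Qd = 61 - 5P. Equilibrium: 61 - 5P = P - 5, so 66 = 6P and P* = 11, Q* = 6.
Since 14 is above P* = 11, the ceiling does not bind and the free-market outcome prevails.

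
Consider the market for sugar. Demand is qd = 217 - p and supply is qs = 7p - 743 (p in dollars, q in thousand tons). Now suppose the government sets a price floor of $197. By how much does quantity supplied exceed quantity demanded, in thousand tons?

616

In a free market, 217 - p = 7p - 743 gives the equilibrium p* = 120, q* = 97.
Because the floor (197) lies above the market-clearing price, it is binding.
At p = 197: qd = 217 - 197 = 20 and qs = 7·197 - 743 = 636.
Surplus = qs - qd = 636 - 20 = 616.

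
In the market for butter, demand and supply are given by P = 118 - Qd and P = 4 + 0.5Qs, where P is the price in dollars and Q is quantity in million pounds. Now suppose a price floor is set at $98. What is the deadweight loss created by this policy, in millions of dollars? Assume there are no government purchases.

Rearranging demand gives Qd = 118 - P; rearranging supply gives Qs = 2P - 8. Without the control the market clears where 118 - P = 2P - 8, i.e. P* = 42 and Q* = 76.
The floor of 98 is above the equilibrium price 42, so it binds.
At P = 98: Qd = 118 - 98 = 20 and Qs = 2·98 - 8 = 188.
Quantity traded falls to 20. At Q = 20 the demand price is 118 - 20 = 98 and the supply price is (8 + 20)/2 = 14.
Deadweight loss = ½ · (98 - 14) · (76 - 20) = ½ · 84 · 56 = 2352.

2352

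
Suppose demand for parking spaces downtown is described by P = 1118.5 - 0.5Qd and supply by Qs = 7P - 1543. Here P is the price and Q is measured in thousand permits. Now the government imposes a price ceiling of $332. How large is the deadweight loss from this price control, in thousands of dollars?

Rearranging demand gives Qd = 2237 - 2P. Equilibrium: 2237 - 2P = 7P - 1543, so 3780 = 9P and P* = 420, Q* = 1397.
Since 332 < 420, the ceiling is binding.
At P = 332: Qd = 2237 - 2·332 = 1573 and Qs = 7·332 - 1543 = 781.
Quantity traded falls to 781. At Q = 781 the demand price is (2237 - 781)/2 = 728 and the supply price is (1543 + 781)/7 = 332.
Deadweight loss = ½ · (728 - 332) · (1397 - 781) = ½ · 396 · 616 = 121968.

121968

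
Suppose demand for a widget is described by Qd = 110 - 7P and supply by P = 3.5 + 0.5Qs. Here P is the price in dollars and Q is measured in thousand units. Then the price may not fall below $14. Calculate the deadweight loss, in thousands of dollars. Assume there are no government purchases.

15.75

Rearranging supply gives Qs = 2P - 7. Without the control the market clears where 110 - 7P = 2P - 7, i.e. P* = 13 and Q* = 19.
Because the floor (14) lies above the market-clearing price, it is binding.
At P = 14: Qd = 110 - 7·14 = 12 and Qs = 2·14 - 7 = 21.
Quantity traded falls to 12. At Q = 12 the demand price is (110 - 12)/7 = 14 and the supply price is (7 + 12)/2 = 9.5.
Deadweight loss = ½ · (14 - 9.5) · (19 - 12) = ½ · 4.5 · 7 = 15.75.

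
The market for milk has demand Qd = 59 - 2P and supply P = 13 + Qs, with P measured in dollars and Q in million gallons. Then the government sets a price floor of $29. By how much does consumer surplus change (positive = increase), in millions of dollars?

-30

Rearranging supply gives Qs = P - 13. Setting quantity demanded equal to quantity supplied, 59 - 2P = P - 13, gives P* = 24 and Q* = 11.
Since 29 > 24, the floor is binding.
At P = 29: Qd = 59 - 2·29 = 1 and Qs = 29 - 13 = 16.
Consumer surplus without the control is ½ · (29.5 - 24) · 11 = 30.25.
With the floor, consumers buy 1 units at 29, so CS = ½ · (29.5 - 29) · 1 = 0.25.
Change in consumer surplus = 0.25 - 30.25 = -30.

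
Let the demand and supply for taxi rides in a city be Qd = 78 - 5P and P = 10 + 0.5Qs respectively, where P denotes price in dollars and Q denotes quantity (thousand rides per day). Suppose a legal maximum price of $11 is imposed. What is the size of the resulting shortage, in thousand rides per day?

Rearranging supply gives Qs = 2P - 20. In a free market, 78 - 5P = 2P - 20 gives the equilibrium P* = 14, Q* = 8.
Because the ceiling (11) lies below the market-clearing price, it is binding.
At P = 11: Qd = 78 - 5·11 = 23 and Qs = 2·11 - 20 = 2.
Shortage = Qd - Qs = 23 - 2 = 21.

21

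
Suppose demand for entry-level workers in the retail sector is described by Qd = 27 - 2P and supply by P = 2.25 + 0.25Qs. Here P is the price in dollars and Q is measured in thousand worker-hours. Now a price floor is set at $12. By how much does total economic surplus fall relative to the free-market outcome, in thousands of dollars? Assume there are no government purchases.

54

Rearranging supply gives Qs = 4P - 9. Without the control the market clears where 27 - 2P = 4P - 9, i.e. P* = 6 and Q* = 15.
The floor of 12 is above the equilibrium price 6, so it binds.
At P = 12: Qd = 27 - 2·12 = 3 and Qs = 4·12 - 9 = 39.
Quantity traded falls to 3. At Q = 3 the demand price is (27 - 3)/2 = 12 and the supply price is (9 + 3)/4 = 3.
Deadweight loss = ½ · (12 - 3) · (15 - 3) = ½ · 9 · 12 = 54.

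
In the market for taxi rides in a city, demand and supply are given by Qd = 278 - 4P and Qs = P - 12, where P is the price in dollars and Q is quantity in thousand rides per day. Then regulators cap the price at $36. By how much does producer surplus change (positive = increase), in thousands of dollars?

-770

Without the control the market clears where 278 - 4P = P - 12, i.e. P* = 58 and Q* = 46.
The ceiling of 36 is below the equilibrium price 58, so it binds.
At P = 36: Qd = 278 - 4·36 = 134 and Qs = 36 - 12 = 24.
Producer surplus without the control is ½ · (58 - 12) · 46 = 1058.
With the ceiling, producers sell 24 units at 36, so PS = ½ · (36 - 12) · 24 = 288.
Change in producer surplus = 288 - 1058 = -770.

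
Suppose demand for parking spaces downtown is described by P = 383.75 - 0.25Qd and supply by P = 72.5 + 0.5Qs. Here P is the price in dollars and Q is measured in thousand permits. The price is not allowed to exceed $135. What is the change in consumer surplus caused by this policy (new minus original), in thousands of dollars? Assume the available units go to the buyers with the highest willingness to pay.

Rearranging demand gives Qd = 1535 - 4P; rearranging supply gives Qs = 2P - 145. Without the control the market clears where 1535 - 4P = 2P - 145, i.e. P* = 280 and Q* = 415.
Because the ceiling (135) lies below the market-clearing price, it is binding.
At P = 135: Qd = 1535 - 4·135 = 995 and Qs = 2·135 - 145 = 125.
Consumer surplus without the control is ½ · (383.75 - 280) · 415 = 21528.125.
With the ceiling, 125 units are sold at 135 (assume they go to the highest-value buyers). The demand price at Q = 125 is 352.5, so CS = ½ · [(383.75 - 135) + (352.5 - 135)] · 125 = 29140.625.
Change in consumer surplus = 29140.625 - 21528.125 = 7612.5.

7612.5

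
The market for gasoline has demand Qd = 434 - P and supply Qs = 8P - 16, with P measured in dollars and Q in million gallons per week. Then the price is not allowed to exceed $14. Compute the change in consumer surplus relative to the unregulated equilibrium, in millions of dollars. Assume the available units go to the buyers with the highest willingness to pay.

-38016

Equilibrium: 434 - P = 8P - 16, so 450 = 9P and P* = 50, Q* = 384.
The ceiling of 14 is below the equilibrium price 50, so it binds.
At P = 14: Qd = 434 - 14 = 420 and Qs = 8·14 - 16 = 96.
Consumer surplus without the control is ½ · (434 - 50) · 384 = 73728.
With the ceiling, 96 units are sold at 14 (assume they go to the highest-value buyers). The demand price at Q = 96 is 338, so CS = ½ · [(434 - 14) + (338 - 14)] · 96 = 35712.
Change in consumer surplus = 35712 - 73728 = -38016.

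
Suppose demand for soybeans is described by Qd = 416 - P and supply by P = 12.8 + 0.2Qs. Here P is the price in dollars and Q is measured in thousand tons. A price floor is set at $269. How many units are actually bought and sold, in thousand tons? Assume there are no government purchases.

147

Rearranging supply gives Qs = 5P - 64. In a free market, 416 - P = 5P - 64 gives the equilibrium P* = 80, Q* = 336.
Because the floor (269) lies above the market-clearing price, it is binding.
At P = 269: Qd = 416 - 269 = 147 and Qs = 5·269 - 64 = 1281.
The quantity actually transacted is the short side, demand: 147.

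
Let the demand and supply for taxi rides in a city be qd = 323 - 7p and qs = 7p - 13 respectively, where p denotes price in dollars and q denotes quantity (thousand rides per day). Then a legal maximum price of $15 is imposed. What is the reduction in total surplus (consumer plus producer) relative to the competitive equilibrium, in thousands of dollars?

567

Setting quantity demanded equal to quantity supplied, 323 - 7p = 7p - 13, gives p* = 24 and q* = 155.
Because the ceiling (15) lies below the market-clearing price, it is binding.
At p = 15: qd = 323 - 7·15 = 218 and qs = 7·15 - 13 = 92.
Quantity traded falls to 92. At q = 92 the demand price is (323 - 92)/7 = 33 and the supply price is (13 + 92)/7 = 15.
Deadweight loss = ½ · (33 - 15) · (155 - 92) = ½ · 18 · 63 = 567.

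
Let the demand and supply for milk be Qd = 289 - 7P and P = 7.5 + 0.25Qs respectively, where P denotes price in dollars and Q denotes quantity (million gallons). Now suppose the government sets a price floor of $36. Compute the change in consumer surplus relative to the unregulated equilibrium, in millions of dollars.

-430.5

Rearranging supply gives Qs = 4P - 30. Without the control the market clears where 289 - 7P = 4P - 30, i.e. P* = 29 and Q* = 86.
The floor of 36 is above the equilibrium price 29, so it binds.
At P = 36: Qd = 289 - 7·36 = 37 and Qs = 4·36 - 30 = 114.
Consumer surplus without the control is ½ · (289/7 - 29) · 86 = 3698/7.
With the floor, consumers buy 37 units at 36, so CS = ½ · (289/7 - 36) · 37 = 1369/14.
Change in consumer surplus = 1369/14 - 3698/7 = -430.5.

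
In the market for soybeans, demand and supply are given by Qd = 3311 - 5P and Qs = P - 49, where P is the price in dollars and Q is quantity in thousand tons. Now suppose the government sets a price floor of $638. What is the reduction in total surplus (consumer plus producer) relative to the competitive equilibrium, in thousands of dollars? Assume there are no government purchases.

91260

Setting quantity demanded equal to quantity supplied, 3311 - 5P = P - 49, gives P* = 560 and Q* = 511.
Since 638 > 560, the floor is binding.
At P = 638: Qd = 3311 - 5·638 = 121 and Qs = 638 - 49 = 589.
Quantity traded falls to 121. At Q = 121 the demand price is (3311 - 121)/5 = 638 and the supply price is 49 + 121 = 170.
Deadweight loss = ½ · (638 - 170) · (511 - 121) = ½ · 468 · 390 = 91260.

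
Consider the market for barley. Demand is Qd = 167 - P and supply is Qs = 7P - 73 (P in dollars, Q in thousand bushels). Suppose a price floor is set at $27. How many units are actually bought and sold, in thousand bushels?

137

Setting quantity demanded equal to quantity supplied, 167 - P = 7P - 73, gives P* = 30 and Q* = 137.
The floor of 27 is below the equilibrium price 30, so it is not binding; the market clears at P* = 30, Q* = 137.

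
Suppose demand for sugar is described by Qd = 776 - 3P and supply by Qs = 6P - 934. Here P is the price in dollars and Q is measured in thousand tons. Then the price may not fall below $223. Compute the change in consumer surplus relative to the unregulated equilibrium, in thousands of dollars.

In a free market, 776 - 3P = 6P - 934 gives the equilibrium P* = 190, Q* = 206.
Because the floor (223) lies above the market-clearing price, it is binding.
At P = 223: Qd = 776 - 3·223 = 107 and Qs = 6·223 - 934 = 404.
Consumer surplus without the control is ½ · (776/3 - 190) · 206 = 21218/3.
With the floor, consumers buy 107 units at 223, so CS = ½ · (776/3 - 223) · 107 = 11449/6.
Change in consumer surplus = 11449/6 - 21218/3 = -5164.5.

-5164.5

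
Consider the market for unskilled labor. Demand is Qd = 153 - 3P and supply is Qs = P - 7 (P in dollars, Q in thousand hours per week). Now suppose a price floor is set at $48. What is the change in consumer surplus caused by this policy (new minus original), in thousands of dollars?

-168

Setting quantity demanded equal to quantity supplied, 153 - 3P = P - 7, gives P* = 40 and Q* = 33.
Because the floor (48) lies above the market-clearing price, it is binding.
At P = 48: Qd = 153 - 3·48 = 9 and Qs = 48 - 7 = 41.
Consumer surplus without the control is ½ · (51 - 40) · 33 = 181.5.
With the floor, consumers buy 9 units at 48, so CS = ½ · (51 - 48) · 9 = 13.5.
Change in consumer surplus = 13.5 - 181.5 = -168.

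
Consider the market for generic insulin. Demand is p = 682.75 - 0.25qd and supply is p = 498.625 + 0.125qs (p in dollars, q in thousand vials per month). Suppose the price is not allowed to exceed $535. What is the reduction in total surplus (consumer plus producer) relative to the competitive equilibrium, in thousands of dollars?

7500

Rearranging demand gives qd = 2731 - 4p; rearranging supply gives qs = 8p - 3989. In a free market, 2731 - 4p = 8p - 3989 gives the equilibrium p* = 560, q* = 491.
The ceiling of 535 is below the equilibrium price 560, so it binds.
At p = 535: qd = 2731 - 4·535 = 591 and qs = 8·535 - 3989 = 291.
Quantity traded falls to 291. At q = 291 the demand price is (2731 - 291)/4 = 610 and the supply price is (3989 + 291)/8 = 535.
Deadweight loss = ½ · (610 - 535) · (491 - 291) = ½ · 75 · 200 = 7500.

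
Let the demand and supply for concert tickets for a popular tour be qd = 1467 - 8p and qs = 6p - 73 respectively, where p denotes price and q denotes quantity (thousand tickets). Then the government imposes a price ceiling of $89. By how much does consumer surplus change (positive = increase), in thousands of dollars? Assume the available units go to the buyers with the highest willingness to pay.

Equilibrium: 1467 - 8p = 6p - 73, so 1540 = 14p and p* = 110, q* = 587.
Because the ceiling (89) lies below the market-clearing price, it is binding.
At p = 89: qd = 1467 - 8·89 = 755 and qs = 6·89 - 73 = 461.
Consumer surplus without the control is ½ · (183.375 - 110) · 587 = 21535.5625.
With the ceiling, 461 units are sold at 89 (assume they go to the highest-value buyers). The demand price at q = 461 is 125.75, so CS = ½ · [(183.375 - 89) + (125.75 - 89)] · 461 = 30224.3125.
Change in consumer surplus = 30224.3125 - 21535.5625 = 8688.75.

8688.75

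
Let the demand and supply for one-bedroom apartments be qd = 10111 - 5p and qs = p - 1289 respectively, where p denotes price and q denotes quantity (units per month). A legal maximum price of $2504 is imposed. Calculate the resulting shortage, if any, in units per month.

In a free market, 10111 - 5p = p - 1289 gives the equilibrium p* = 1900, q* = 611.
Since 2504 is above p* = 1900, the ceiling does not bind and the free-market outcome prevails.
Since the control does not bind, there is no shortage.

0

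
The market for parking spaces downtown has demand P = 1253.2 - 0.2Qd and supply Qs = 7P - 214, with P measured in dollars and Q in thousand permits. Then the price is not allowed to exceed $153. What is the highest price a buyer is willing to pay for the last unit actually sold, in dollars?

1081.8

Rearranging demand gives Qd = 6266 - 5P. Equilibrium: 6266 - 5P = 7P - 214, so 6480 = 12P and P* = 540, Q* = 3566.
The ceiling of 153 is below the equilibrium price 540, so it binds.
At P = 153: Qd = 6266 - 5·153 = 5501 and Qs = 7·153 - 214 = 857.
Only 857 units reach the market. On the demand curve, the marginal buyer's willingness to pay at Q = 857 is (6266 - 857)/5 = 1081.8.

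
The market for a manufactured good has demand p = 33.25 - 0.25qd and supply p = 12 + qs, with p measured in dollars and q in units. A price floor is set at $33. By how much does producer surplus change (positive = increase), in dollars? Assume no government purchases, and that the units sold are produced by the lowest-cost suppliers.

Rearranging demand gives qd = 133 - 4p; rearranging supply gives qs = p - 12. Without the control the market clears where 133 - 4p = p - 12, i.e. p* = 29 and q* = 17.
The floor of 33 is above the equilibrium price 29, so it binds.
At p = 33: qd = 133 - 4·33 = 1 and qs = 33 - 12 = 21.
Producer surplus without the control is ½ · (29 - 12) · 17 = 144.5.
With the floor, 1 units are sold at 33. The supply price at q = 1 is 13, so PS = ½ · [(33 - 12) + (33 - 13)] · 1 = 20.5.
Change in producer surplus = 20.5 - 144.5 = -124.

-124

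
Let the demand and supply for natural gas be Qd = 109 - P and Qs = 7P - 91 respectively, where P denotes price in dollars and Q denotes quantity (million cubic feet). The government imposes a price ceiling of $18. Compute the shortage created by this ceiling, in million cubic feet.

Without the control the market clears where 109 - P = 7P - 91, i.e. P* = 25 and Q* = 84.
Since 18 < 25, the ceiling is binding.
At P = 18: Qd = 109 - 18 = 91 and Qs = 7·18 - 91 = 35.
Shortage = Qd - Qs = 91 - 35 = 56.

56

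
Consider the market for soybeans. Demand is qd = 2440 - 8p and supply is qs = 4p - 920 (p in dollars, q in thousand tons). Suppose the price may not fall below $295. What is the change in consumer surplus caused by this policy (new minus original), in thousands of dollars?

Without the control the market clears where 2440 - 8p = 4p - 920, i.e. p* = 280 and q* = 200.
Because the floor (295) lies above the market-clearing price, it is binding.
At p = 295: qd = 2440 - 8·295 = 80 and qs = 4·295 - 920 = 260.
Consumer surplus without the control is ½ · (305 - 280) · 200 = 2500.
With the floor, consumers buy 80 units at 295, so CS = ½ · (305 - 295) · 80 = 400.
Change in consumer surplus = 400 - 2500 = -2100.

-2100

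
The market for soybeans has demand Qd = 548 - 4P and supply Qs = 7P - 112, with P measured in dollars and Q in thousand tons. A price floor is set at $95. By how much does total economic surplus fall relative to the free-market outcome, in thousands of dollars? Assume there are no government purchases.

Setting quantity demanded equal to quantity supplied, 548 - 4P = 7P - 112, gives P* = 60 and Q* = 308.
The floor of 95 is above the equilibrium price 60, so it binds.
At P = 95: Qd = 548 - 4·95 = 168 and Qs = 7·95 - 112 = 553.
Quantity traded falls to 168. At Q = 168 the demand price is (548 - 168)/4 = 95 and the supply price is (112 + 168)/7 = 40.
Deadweight loss = ½ · (95 - 40) · (308 - 168) = ½ · 55 · 140 = 3850.

3850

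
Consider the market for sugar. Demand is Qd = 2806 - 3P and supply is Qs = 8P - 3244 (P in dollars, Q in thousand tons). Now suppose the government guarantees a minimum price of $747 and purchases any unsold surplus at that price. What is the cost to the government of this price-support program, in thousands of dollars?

1618749

Without the control the market clears where 2806 - 3P = 8P - 3244, i.e. P* = 550 and Q* = 1156.
The floor of 747 is above the equilibrium price 550, so it binds.
At P = 747: Qd = 2806 - 3·747 = 565 and Qs = 8·747 - 3244 = 2732.
Surplus = Qs - Qd = 2167.
Government expenditure = surplus × support price = 2167 × 747 = 1618749.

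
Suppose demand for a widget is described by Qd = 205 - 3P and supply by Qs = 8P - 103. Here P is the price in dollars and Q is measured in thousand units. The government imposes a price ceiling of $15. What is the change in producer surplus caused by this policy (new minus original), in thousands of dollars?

-897

Equilibrium: 205 - 3P = 8P - 103, so 308 = 11P and P* = 28, Q* = 121.
Because the ceiling (15) lies below the market-clearing price, it is binding.
At P = 15: Qd = 205 - 3·15 = 160 and Qs = 8·15 - 103 = 17.
Producer surplus without the control is ½ · (28 - 12.875) · 121 = 915.0625.
With the ceiling, producers sell 17 units at 15, so PS = ½ · (15 - 12.875) · 17 = 18.0625.
Change in producer surplus = 18.0625 - 915.0625 = -897.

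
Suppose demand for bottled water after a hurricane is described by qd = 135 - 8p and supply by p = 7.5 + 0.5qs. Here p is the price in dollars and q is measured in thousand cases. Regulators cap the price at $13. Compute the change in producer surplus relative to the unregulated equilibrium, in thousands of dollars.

-26

Rearranging supply gives qs = 2p - 15. Equilibrium: 135 - 8p = 2p - 15, so 150 = 10p and p* = 15, q* = 15.
The ceiling of 13 is below the equilibrium price 15, so it binds.
At p = 13: qd = 135 - 8·13 = 31 and qs = 2·13 - 15 = 11.
Producer surplus without the control is ½ · (15 - 7.5) · 15 = 56.25.
With the ceiling, producers sell 11 units at 13, so PS = ½ · (13 - 7.5) · 11 = 30.25.
Change in producer surplus = 30.25 - 56.25 = -26.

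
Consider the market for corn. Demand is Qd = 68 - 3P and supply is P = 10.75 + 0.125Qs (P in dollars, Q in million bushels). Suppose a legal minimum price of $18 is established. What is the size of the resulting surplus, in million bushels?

Rearranging supply gives Qs = 8P - 86. Setting quantity demanded equal to quantity supplied, 68 - 3P = 8P - 86, gives P* = 14 and Q* = 26.
Because the floor (18) lies above the market-clearing price, it is binding.
At P = 18: Qd = 68 - 3·18 = 14 and Qs = 8·18 - 86 = 58.
Surplus = Qs - Qd = 58 - 14 = 44.

44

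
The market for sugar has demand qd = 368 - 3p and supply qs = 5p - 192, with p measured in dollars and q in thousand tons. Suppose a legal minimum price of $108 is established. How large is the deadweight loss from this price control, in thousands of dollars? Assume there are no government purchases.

3465.6

Setting quantity demanded equal to quantity supplied, 368 - 3p = 5p - 192, gives p* = 70 and q* = 158.
Since 108 > 70, the floor is binding.
At p = 108: qd = 368 - 3·108 = 44 and qs = 5·108 - 192 = 348.
Quantity traded falls to 44. At q = 44 the demand price is (368 - 44)/3 = 108 and the supply price is (192 + 44)/5 = 47.2.
Deadweight loss = ½ · (108 - 47.2) · (158 - 44) = ½ · 60.8 · 114 = 3465.6.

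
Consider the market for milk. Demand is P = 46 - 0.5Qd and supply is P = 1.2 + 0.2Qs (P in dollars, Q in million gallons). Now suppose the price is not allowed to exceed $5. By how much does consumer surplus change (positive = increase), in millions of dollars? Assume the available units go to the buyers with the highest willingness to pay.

Rearranging demand gives Qd = 92 - 2P; rearranging supply gives Qs = 5P - 6. Setting quantity demanded equal to quantity supplied, 92 - 2P = 5P - 6, gives P* = 14 and Q* = 64.
The ceiling of 5 is below the equilibrium price 14, so it binds.
At P = 5: Qd = 92 - 2·5 = 82 and Qs = 5·5 - 6 = 19.
Consumer surplus without the control is ½ · (46 - 14) · 64 = 1024.
With the ceiling, 19 units are sold at 5 (assume they go to the highest-value buyers). The demand price at Q = 19 is 36.5, so CS = ½ · [(46 - 5) + (36.5 - 5)] · 19 = 688.75.
Change in consumer surplus = 688.75 - 1024 = -335.25.

-335.25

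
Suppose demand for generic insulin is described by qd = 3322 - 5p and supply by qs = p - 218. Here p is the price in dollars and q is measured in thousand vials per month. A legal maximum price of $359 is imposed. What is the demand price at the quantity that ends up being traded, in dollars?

636.2

In a free market, 3322 - 5p = p - 218 gives the equilibrium p* = 590, q* = 372.
Because the ceiling (359) lies below the market-clearing price, it is binding.
At p = 359: qd = 3322 - 5·359 = 1527 and qs = 359 - 218 = 141.
Only 141 units reach the market. On the demand curve, the marginal buyer's willingness to pay at q = 141 is (3322 - 141)/5 = 636.2.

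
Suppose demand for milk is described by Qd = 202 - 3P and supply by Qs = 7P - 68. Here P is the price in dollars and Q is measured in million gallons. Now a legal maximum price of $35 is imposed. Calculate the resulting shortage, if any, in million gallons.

0

In a free market, 202 - 3P = 7P - 68 gives the equilibrium P* = 27, Q* = 121.
The ceiling of 35 is above the equilibrium price 27, so it is not binding; the market clears at P* = 27, Q* = 121.
Since the control does not bind, there is no shortage.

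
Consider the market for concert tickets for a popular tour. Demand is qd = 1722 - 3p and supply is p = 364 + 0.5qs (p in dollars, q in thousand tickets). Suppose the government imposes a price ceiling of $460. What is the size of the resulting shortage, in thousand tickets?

Rearranging supply gives qs = 2p - 728. Equilibrium: 1722 - 3p = 2p - 728, so 2450 = 5p and p* = 490, q* = 252.
The ceiling of 460 is below the equilibrium price 490, so it binds.
At p = 460: qd = 1722 - 3·460 = 342 and qs = 2·460 - 728 = 192.
Shortage = qd - qs = 342 - 192 = 150.

150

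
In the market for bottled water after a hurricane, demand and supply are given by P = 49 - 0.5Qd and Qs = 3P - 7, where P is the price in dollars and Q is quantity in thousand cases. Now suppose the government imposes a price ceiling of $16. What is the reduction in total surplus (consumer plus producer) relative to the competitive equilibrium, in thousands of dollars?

Rearranging demand gives Qd = 98 - 2P. Without the control the market clears where 98 - 2P = 3P - 7, i.e. P* = 21 and Q* = 56.
The ceiling of 16 is below the equilibrium price 21, so it binds.
At P = 16: Qd = 98 - 2·16 = 66 and Qs = 3·16 - 7 = 41.
Quantity traded falls to 41. At Q = 41 the demand price is (98 - 41)/2 = 28.5 and the supply price is (7 + 41)/3 = 16.
Deadweight loss = ½ · (28.5 - 16) · (56 - 41) = ½ · 12.5 · 15 = 93.75.

93.75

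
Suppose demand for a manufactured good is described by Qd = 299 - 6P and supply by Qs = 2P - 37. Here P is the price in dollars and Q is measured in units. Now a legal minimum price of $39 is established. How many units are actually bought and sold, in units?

Equilibrium: 299 - 6P = 2P - 37, so 336 = 8P and P* = 42, Q* = 47.
The floor of 39 is below the equilibrium price 42, so it is not binding; the market clears at P* = 42, Q* = 47.

47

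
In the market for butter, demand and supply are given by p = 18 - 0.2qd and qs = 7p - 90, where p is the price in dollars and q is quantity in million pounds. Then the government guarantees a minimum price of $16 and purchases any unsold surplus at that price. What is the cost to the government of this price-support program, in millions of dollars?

Rearranging demand gives qd = 90 - 5p. Equilibrium: 90 - 5p = 7p - 90, so 180 = 12p and p* = 15, q* = 15.
The floor of 16 is above the equilibrium price 15, so it binds.
At p = 16: qd = 90 - 5·16 = 10 and qs = 7·16 - 90 = 22.
Surplus = qs - qd = 12.
Government expenditure = surplus × support price = 12 × 16 = 192.

192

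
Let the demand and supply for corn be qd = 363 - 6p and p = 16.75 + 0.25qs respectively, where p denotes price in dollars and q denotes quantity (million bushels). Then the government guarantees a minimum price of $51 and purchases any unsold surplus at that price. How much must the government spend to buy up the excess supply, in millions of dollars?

Rearranging supply gives qs = 4p - 67. Setting quantity demanded equal to quantity supplied, 363 - 6p = 4p - 67, gives p* = 43 and q* = 105.
Because the floor (51) lies above the market-clearing price, it is binding.
At p = 51: qd = 363 - 6·51 = 57 and qs = 4·51 - 67 = 137.
Surplus = qs - qd = 80.
Government expenditure = surplus × support price = 80 × 51 = 4080.

4080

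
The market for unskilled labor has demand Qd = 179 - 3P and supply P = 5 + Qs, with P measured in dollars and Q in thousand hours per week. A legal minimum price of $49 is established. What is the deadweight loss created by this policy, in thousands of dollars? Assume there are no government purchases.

54

Rearranging supply gives Qs = P - 5. Setting quantity demanded equal to quantity supplied, 179 - 3P = P - 5, gives P* = 46 and Q* = 41.
Because the floor (49) lies above the market-clearing price, it is binding.
At P = 49: Qd = 179 - 3·49 = 32 and Qs = 49 - 5 = 44.
Quantity traded falls to 32. At Q = 32 the demand price is (179 - 32)/3 = 49 and the supply price is 5 + 32 = 37.
Deadweight loss = ½ · (49 - 37) · (41 - 32) = ½ · 12 · 9 = 54.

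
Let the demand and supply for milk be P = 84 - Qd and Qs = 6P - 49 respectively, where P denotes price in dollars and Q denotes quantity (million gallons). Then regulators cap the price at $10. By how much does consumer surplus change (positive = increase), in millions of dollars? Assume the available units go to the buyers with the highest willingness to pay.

-1359

Rearranging demand gives Qd = 84 - P. Without the control the market clears where 84 - P = 6P - 49, i.e. P* = 19 and Q* = 65.
Because the ceiling (10) lies below the market-clearing price, it is binding.
At P = 10: Qd = 84 - 10 = 74 and Qs = 6·10 - 49 = 11.
Consumer surplus without the control is ½ · (84 - 19) · 65 = 2112.5.
With the ceiling, 11 units are sold at 10 (assume they go to the highest-value buyers). The demand price at Q = 11 is 73, so CS = ½ · [(84 - 10) + (73 - 10)] · 11 = 753.5.
Change in consumer surplus = 753.5 - 2112.5 = -1359.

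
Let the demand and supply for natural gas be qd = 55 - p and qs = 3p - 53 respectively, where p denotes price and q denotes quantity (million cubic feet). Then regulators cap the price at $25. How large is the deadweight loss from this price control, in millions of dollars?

Equilibrium: 55 - p = 3p - 53, so 108 = 4p and p* = 27, q* = 28.
The ceiling of 25 is below the equilibrium price 27, so it binds.
At p = 25: qd = 55 - 25 = 30 and qs = 3·25 - 53 = 22.
Quantity traded falls to 22. At q = 22 the demand price is 55 - 22 = 33 and the supply price is (53 + 22)/3 = 25.
Deadweight loss = ½ · (33 - 25) · (28 - 22) = ½ · 8 · 6 = 24.

24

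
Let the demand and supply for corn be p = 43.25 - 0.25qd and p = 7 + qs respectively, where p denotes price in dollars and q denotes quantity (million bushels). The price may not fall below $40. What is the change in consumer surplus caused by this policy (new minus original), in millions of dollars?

-84

Rearranging demand gives qd = 173 - 4p; rearranging supply gives qs = p - 7. Setting quantity demanded equal to quantity supplied, 173 - 4p = p - 7, gives p* = 36 and q* = 29.
Since 40 > 36, the floor is binding.
At p = 40: qd = 173 - 4·40 = 13 and qs = 40 - 7 = 33.
Consumer surplus without the control is ½ · (43.25 - 36) · 29 = 105.125.
With the floor, consumers buy 13 units at 40, so CS = ½ · (43.25 - 40) · 13 = 21.125.
Change in consumer surplus = 21.125 - 105.125 = -84.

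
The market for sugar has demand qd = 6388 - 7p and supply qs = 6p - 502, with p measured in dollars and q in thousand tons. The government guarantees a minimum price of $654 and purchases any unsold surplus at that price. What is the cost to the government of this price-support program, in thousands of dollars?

In a free market, 6388 - 7p = 6p - 502 gives the equilibrium p* = 530, q* = 2678.
Since 654 > 530, the floor is binding.
At p = 654: qd = 6388 - 7·654 = 1810 and qs = 6·654 - 502 = 3422.
Surplus = qs - qd = 1612.
Government expenditure = surplus × support price = 1612 × 654 = 1054248.

1054248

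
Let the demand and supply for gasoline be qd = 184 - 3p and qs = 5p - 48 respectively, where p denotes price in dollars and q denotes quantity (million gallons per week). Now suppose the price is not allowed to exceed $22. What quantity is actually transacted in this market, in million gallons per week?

62

Setting quantity demanded equal to quantity supplied, 184 - 3p = 5p - 48, gives p* = 29 and q* = 97.
Because the ceiling (22) lies below the market-clearing price, it is binding.
At p = 22: qd = 184 - 3·22 = 118 and qs = 5·22 - 48 = 62.
The quantity actually transacted is the short side, supply: 62.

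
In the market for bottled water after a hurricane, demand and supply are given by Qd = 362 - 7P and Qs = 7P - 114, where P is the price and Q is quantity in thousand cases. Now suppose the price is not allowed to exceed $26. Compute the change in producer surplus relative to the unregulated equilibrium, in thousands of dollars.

-768

In a free market, 362 - 7P = 7P - 114 gives the equilibrium P* = 34, Q* = 124.
Because the ceiling (26) lies below the market-clearing price, it is binding.
At P = 26: Qd = 362 - 7·26 = 180 and Qs = 7·26 - 114 = 68.
Producer surplus without the control is ½ · (34 - 114/7) · 124 = 7688/7.
With the ceiling, producers sell 68 units at 26, so PS = ½ · (26 - 114/7) · 68 = 2312/7.
Change in producer surplus = 2312/7 - 7688/7 = -768.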